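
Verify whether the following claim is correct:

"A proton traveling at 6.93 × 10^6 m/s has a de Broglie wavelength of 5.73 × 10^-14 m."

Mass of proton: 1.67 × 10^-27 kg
True

The claim is correct.

Using λ = h/(mv):
λ = (6.626 × 10^-34 J·s) / (1.67 × 10^-27 kg × 6.93 × 10^6 m/s)
λ = 5.73 × 10^-14 m

This matches the claimed value.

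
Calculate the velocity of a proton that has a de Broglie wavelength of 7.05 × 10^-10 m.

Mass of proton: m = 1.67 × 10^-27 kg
5.63 × 10^2 m/s

From the de Broglie relation λ = h/(mv), we solve for v:

v = h/(mλ)
v = (6.626 × 10^-34 J·s) / (1.67 × 10^-27 kg × 7.05 × 10^-10 m)
v = 5.63 × 10^2 m/s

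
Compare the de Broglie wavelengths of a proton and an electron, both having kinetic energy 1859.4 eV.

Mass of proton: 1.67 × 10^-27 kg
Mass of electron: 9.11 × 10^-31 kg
The electron has the longer wavelength.

Using λ = h/√(2mKE):

For proton: λ₁ = h/√(2m₁KE) = 6.64 × 10^-13 m
For electron: λ₂ = h/√(2m₂KE) = 2.84 × 10^-11 m

Since λ ∝ 1/√m at constant kinetic energy, the lighter particle has the longer wavelength.

The electron has the longer de Broglie wavelength.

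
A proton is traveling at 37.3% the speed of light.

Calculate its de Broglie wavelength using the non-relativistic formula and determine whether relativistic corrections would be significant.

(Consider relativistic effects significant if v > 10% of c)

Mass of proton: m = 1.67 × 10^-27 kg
Yes, relativistic corrections are needed.

Using the non-relativistic de Broglie formula λ = h/(mv):

v = 37.3% × c = 1.118 × 10^8 m/s

λ = h/(mv)
λ = (6.626 × 10^-34 J·s) / (1.67 × 10^-27 kg × 1.118 × 10^8 m/s)
λ = 3.55 × 10^-15 m

Since v = 37.3% of c > 10% of c, relativistic corrections ARE significant and the actual wavelength would differ from this non-relativistic estimate.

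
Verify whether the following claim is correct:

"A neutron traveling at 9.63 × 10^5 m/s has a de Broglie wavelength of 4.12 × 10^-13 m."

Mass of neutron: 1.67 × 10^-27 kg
True

The claim is correct.

Using λ = h/(mv):
λ = (6.626 × 10^-34 J·s) / (1.67 × 10^-27 kg × 9.63 × 10^5 m/s)
λ = 4.12 × 10^-13 m

This matches the claimed value.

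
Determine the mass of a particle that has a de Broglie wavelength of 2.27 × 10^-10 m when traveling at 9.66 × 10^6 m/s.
3.02 × 10^-31 kg

From the de Broglie relation λ = h/(mv), we solve for m:

m = h/(λv)
m = (6.626 × 10^-34 J·s) / (2.27 × 10^-10 m × 9.66 × 10^6 m/s)
m = 3.02 × 10^-31 kg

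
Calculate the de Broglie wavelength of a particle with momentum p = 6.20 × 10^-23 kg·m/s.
1.07 × 10^-11 m

Using the de Broglie relation λ = h/p:

λ = h/p
λ = (6.626 × 10^-34 J·s) / (6.20 × 10^-23 kg·m/s)
λ = 1.07 × 10^-11 m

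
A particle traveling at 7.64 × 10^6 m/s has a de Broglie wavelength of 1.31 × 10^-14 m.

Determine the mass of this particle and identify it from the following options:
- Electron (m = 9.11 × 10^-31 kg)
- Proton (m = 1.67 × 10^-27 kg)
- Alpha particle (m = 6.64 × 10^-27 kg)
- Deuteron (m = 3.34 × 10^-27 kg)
The particle is an alpha particle.

From λ = h/(mv), solve for mass:

m = h/(λv)
m = (6.626 × 10^-34 J·s) / (1.31 × 10^-14 m × 7.64 × 10^6 m/s)
m = 6.62 × 10^-27 kg

Comparing with the listed masses, this is closest to an alpha particle.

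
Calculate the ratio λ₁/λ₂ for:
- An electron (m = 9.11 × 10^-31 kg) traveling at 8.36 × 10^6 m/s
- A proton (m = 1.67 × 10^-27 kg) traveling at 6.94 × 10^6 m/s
λ₁/λ₂ = 1.52 × 10^3

Using λ = h/(mv):

λ₁ = h/(m₁v₁) = 8.70 × 10^-11 m
λ₂ = h/(m₂v₂) = 5.72 × 10^-14 m

Ratio λ₁/λ₂ = (m₂v₂)/(m₁v₁)
         = (1.67 × 10^-27 kg × 6.94 × 10^6 m/s) / (9.11 × 10^-31 kg × 8.36 × 10^6 m/s)
         = 1.52 × 10^3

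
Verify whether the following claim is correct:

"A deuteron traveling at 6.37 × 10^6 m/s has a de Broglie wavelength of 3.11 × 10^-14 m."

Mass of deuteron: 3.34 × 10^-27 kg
True

The claim is correct.

Using λ = h/(mv):
λ = (6.626 × 10^-34 J·s) / (3.34 × 10^-27 kg × 6.37 × 10^6 m/s)
λ = 3.11 × 10^-14 m

This matches the claimed value.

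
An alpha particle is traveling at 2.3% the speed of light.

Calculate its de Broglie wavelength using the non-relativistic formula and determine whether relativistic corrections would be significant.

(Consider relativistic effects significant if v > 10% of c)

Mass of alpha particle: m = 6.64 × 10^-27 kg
No, relativistic corrections are not needed.

Using the non-relativistic de Broglie formula λ = h/(mv):

v = 2.3% × c = 6.895 × 10^6 m/s

λ = h/(mv)
λ = (6.626 × 10^-34 J·s) / (6.64 × 10^-27 kg × 6.895 × 10^6 m/s)
λ = 1.45 × 10^-14 m

Since v = 2.3% of c < 10% of c, relativistic corrections are NOT significant and this non-relativistic result is a good approximation.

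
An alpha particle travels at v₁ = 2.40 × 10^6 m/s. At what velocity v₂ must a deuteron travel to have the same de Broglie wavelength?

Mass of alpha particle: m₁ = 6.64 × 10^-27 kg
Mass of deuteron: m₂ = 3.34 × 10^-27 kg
v₂ = 4.77 × 10^6 m/s

For equal de Broglie wavelengths: λ₁ = λ₂

h/(m₁v₁) = h/(m₂v₂)
m₁v₁ = m₂v₂
v₂ = v₁ · (m₁/m₂)

v₂ = 2.40 × 10^6 m/s × (6.64 × 10^-27 kg / 3.34 × 10^-27 kg)
v₂ = 4.77 × 10^6 m/s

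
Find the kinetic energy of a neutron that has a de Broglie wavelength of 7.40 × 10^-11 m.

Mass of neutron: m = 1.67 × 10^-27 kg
2.40 × 10^-20 J (or 0.150 eV)

From λ = h/√(2mKE), we solve for KE:

λ² = h²/(2mKE)
KE = h²/(2mλ²)
KE = (6.626 × 10^-34 J·s)² / (2 × 1.67 × 10^-27 kg × (7.40 × 10^-11 m)²)
KE = 2.40 × 10^-20 J
KE = 0.150 eV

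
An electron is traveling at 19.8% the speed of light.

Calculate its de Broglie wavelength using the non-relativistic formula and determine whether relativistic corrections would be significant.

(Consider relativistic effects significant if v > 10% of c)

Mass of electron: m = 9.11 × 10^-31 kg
Yes, relativistic corrections are needed.

Using the non-relativistic de Broglie formula λ = h/(mv):

v = 19.8% × c = 5.936 × 10^7 m/s

λ = h/(mv)
λ = (6.626 × 10^-34 J·s) / (9.11 × 10^-31 kg × 5.936 × 10^7 m/s)
λ = 1.23 × 10^-11 m

Since v = 19.8% of c > 10% of c, relativistic corrections ARE significant and the actual wavelength would differ from this non-relativistic estimate.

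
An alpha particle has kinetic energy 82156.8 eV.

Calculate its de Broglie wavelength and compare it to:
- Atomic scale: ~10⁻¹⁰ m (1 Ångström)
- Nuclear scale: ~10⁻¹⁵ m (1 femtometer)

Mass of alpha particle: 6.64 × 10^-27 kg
λ = 5.01 × 10^-14 m, which is between nuclear and atomic scales.

Using λ = h/√(2mKE):

KE = 82156.8 eV = 1.316 × 10^-14 J

λ = h/√(2mKE)
λ = (6.626 × 10^-34 J·s) / √(2 × 6.64 × 10^-27 kg × 1.316 × 10^-14 J)
λ = 5.01 × 10^-14 m

Comparison:
- Atomic scale (10⁻¹⁰ m): λ is 0.0005× this size
- Nuclear scale (10⁻¹⁵ m): λ is 50× this size

The wavelength is between nuclear and atomic scales.

This wavelength is appropriate for probing atomic structure but too large for nuclear physics experiments.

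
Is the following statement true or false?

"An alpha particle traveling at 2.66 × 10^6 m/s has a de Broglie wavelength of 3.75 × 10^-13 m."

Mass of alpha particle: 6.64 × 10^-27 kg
False

The claim is incorrect.

Using λ = h/(mv):
λ = (6.626 × 10^-34 J·s) / (6.64 × 10^-27 kg × 2.66 × 10^6 m/s)
λ = 3.75 × 10^-14 m

The actual wavelength differs from the claimed 3.75 × 10^-13 m.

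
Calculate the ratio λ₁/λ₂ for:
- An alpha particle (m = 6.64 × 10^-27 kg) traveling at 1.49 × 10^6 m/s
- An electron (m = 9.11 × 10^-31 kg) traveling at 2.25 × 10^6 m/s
λ₁/λ₂ = 2.07 × 10^-4

Using λ = h/(mv):

λ₁ = h/(m₁v₁) = 6.70 × 10^-14 m
λ₂ = h/(m₂v₂) = 3.23 × 10^-10 m

Ratio λ₁/λ₂ = (m₂v₂)/(m₁v₁)
         = (9.11 × 10^-31 kg × 2.25 × 10^6 m/s) / (6.64 × 10^-27 kg × 1.49 × 10^6 m/s)
         = 2.07 × 10^-4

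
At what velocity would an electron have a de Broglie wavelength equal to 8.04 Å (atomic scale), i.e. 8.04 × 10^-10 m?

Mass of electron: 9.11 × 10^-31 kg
9.05 × 10^5 m/s

From λ = h/(mv), solve for v:

v = h/(mλ)
v = (6.626 × 10^-34 J·s) / (9.11 × 10^-31 kg × 8.04 × 10^-10 m)
v = 9.05 × 10^5 m/s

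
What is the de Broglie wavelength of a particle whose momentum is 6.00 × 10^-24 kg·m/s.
1.10 × 10^-10 m

Using the de Broglie relation λ = h/p:

λ = h/p
λ = (6.626 × 10^-34 J·s) / (6.00 × 10^-24 kg·m/s)
λ = 1.10 × 10^-10 m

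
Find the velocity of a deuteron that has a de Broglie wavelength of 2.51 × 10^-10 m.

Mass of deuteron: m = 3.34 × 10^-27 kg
7.90 × 10^2 m/s

From the de Broglie relation λ = h/(mv), we solve for v:

v = h/(mλ)
v = (6.626 × 10^-34 J·s) / (3.34 × 10^-27 kg × 2.51 × 10^-10 m)
v = 7.90 × 10^2 m/s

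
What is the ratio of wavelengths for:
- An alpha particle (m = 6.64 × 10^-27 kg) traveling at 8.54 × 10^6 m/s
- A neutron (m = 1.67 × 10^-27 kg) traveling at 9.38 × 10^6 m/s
λ₁/λ₂ = 0.276

Using λ = h/(mv):

λ₁ = h/(m₁v₁) = 1.17 × 10^-14 m
λ₂ = h/(m₂v₂) = 4.23 × 10^-14 m

Ratio λ₁/λ₂ = (m₂v₂)/(m₁v₁)
         = (1.67 × 10^-27 kg × 9.38 × 10^6 m/s) / (6.64 × 10^-27 kg × 8.54 × 10^6 m/s)
         = 0.276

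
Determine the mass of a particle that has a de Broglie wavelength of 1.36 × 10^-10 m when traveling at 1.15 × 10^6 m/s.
4.24 × 10^-30 kg

From the de Broglie relation λ = h/(mv), we solve for m:

m = h/(λv)
m = (6.626 × 10^-34 J·s) / (1.36 × 10^-10 m × 1.15 × 10^6 m/s)
m = 4.24 × 10^-30 kg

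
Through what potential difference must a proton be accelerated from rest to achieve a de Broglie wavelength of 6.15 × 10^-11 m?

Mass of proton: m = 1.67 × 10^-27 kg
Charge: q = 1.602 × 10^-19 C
2.17 × 10^-1 V

From λ = h/√(2mqV), we solve for V:

λ² = h²/(2mqV)
V = h²/(2mqλ²)
V = (6.626 × 10^-34 J·s)² / (2 × 1.67 × 10^-27 kg × 1.602 × 10^-19 C × (6.15 × 10^-11 m)²)
V = 2.17 × 10^-1 V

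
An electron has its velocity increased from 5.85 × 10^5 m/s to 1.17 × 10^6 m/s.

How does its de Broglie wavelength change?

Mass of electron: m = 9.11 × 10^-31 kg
The wavelength decreases by a factor of 2.

Using λ = h/(mv):

Initial wavelength: λ₁ = h/(mv₁) = 1.24 × 10^-9 m
Final wavelength: λ₂ = h/(mv₂) = 6.22 × 10^-10 m

Since λ ∝ 1/v, when velocity increases by a factor of 2, the wavelength decreases by a factor of 2.

λ₂/λ₁ = v₁/v₂ = 1/2

The wavelength decreases by a factor of 2.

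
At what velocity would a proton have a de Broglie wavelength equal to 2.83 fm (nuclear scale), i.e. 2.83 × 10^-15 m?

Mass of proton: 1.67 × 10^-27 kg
1.40 × 10^8 m/s

From λ = h/(mv), solve for v:

v = h/(mλ)
v = (6.626 × 10^-34 J·s) / (1.67 × 10^-27 kg × 2.83 × 10^-15 m)
v = 1.40 × 10^8 m/s

Note: This velocity is 46.8% of the speed of light, so relativistic corrections would be needed for a more accurate calculation.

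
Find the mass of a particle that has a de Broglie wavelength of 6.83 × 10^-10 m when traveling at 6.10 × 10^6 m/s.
1.59 × 10^-31 kg

From the de Broglie relation λ = h/(mv), we solve for m:

m = h/(λv)
m = (6.626 × 10^-34 J·s) / (6.83 × 10^-10 m × 6.10 × 10^6 m/s)
m = 1.59 × 10^-31 kg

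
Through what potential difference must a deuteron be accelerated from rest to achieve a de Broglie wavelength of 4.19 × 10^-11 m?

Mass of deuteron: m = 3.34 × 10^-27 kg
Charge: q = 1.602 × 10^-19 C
2.34 × 10^-1 V

From λ = h/√(2mqV), we solve for V:

λ² = h²/(2mqV)
V = h²/(2mqλ²)
V = (6.626 × 10^-34 J·s)² / (2 × 3.34 × 10^-27 kg × 1.602 × 10^-19 C × (4.19 × 10^-11 m)²)
V = 2.34 × 10^-1 V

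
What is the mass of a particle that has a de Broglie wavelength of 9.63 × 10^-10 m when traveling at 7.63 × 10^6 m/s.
9.02 × 10^-32 kg

From the de Broglie relation λ = h/(mv), we solve for m:

m = h/(λv)
m = (6.626 × 10^-34 J·s) / (9.63 × 10^-10 m × 7.63 × 10^6 m/s)
m = 9.02 × 10^-32 kg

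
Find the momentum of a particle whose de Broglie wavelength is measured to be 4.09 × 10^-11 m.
1.62 × 10^-23 kg·m/s

From the de Broglie relation λ = h/p, we solve for p:

p = h/λ
p = (6.626 × 10^-34 J·s) / (4.09 × 10^-11 m)
p = 1.62 × 10^-23 kg·m/s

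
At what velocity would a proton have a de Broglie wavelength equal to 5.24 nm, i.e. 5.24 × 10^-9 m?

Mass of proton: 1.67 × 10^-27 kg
7.57 × 10^1 m/s

From λ = h/(mv), solve for v:

v = h/(mλ)
v = (6.626 × 10^-34 J·s) / (1.67 × 10^-27 kg × 5.24 × 10^-9 m)
v = 7.57 × 10^1 m/s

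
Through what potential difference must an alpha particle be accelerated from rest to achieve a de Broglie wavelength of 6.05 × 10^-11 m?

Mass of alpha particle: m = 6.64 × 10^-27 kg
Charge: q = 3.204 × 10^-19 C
2.82 × 10^-2 V

From λ = h/√(2mqV), we solve for V:

λ² = h²/(2mqV)
V = h²/(2mqλ²)
V = (6.626 × 10^-34 J·s)² / (2 × 6.64 × 10^-27 kg × 3.204 × 10^-19 C × (6.05 × 10^-11 m)²)
V = 2.82 × 10^-2 V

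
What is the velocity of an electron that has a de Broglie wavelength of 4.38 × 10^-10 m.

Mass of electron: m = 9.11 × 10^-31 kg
1.66 × 10^6 m/s

From the de Broglie relation λ = h/(mv), we solve for v:

v = h/(mλ)
v = (6.626 × 10^-34 J·s) / (9.11 × 10^-31 kg × 4.38 × 10^-10 m)
v = 1.66 × 10^6 m/s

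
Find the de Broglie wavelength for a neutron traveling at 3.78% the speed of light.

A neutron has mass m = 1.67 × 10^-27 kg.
3.50 × 10^-14 m

Using the de Broglie relation λ = h/(mv):

v = 3.78% × c = 1.133 × 10^7 m/s

λ = h/(mv)
λ = (6.626 × 10^-34 J·s) / (1.67 × 10^-27 kg × 1.133 × 10^7 m/s)
λ = 3.50 × 10^-14 m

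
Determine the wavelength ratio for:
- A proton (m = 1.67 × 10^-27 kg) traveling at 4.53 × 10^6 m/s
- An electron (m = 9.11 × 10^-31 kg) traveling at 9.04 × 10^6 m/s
λ₁/λ₂ = 1.09 × 10^-3

Using λ = h/(mv):

λ₁ = h/(m₁v₁) = 8.76 × 10^-14 m
λ₂ = h/(m₂v₂) = 8.05 × 10^-11 m

Ratio λ₁/λ₂ = (m₂v₂)/(m₁v₁)
         = (9.11 × 10^-31 kg × 9.04 × 10^6 m/s) / (1.67 × 10^-27 kg × 4.53 × 10^6 m/s)
         = 1.09 × 10^-3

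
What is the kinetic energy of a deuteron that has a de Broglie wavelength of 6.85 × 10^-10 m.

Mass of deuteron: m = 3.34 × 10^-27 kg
1.40 × 10^-22 J (or 8.74 × 10^-4 eV)

From λ = h/√(2mKE), we solve for KE:

λ² = h²/(2mKE)
KE = h²/(2mλ²)
KE = (6.626 × 10^-34 J·s)² / (2 × 3.34 × 10^-27 kg × (6.85 × 10^-10 m)²)
KE = 1.40 × 10^-22 J
KE = 8.74 × 10^-4 eV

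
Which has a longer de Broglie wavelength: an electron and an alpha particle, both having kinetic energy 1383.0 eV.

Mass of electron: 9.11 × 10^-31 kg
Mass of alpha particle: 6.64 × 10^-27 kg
The electron has the longer wavelength.

Using λ = h/√(2mKE):

For electron: λ₁ = h/√(2m₁KE) = 3.30 × 10^-11 m
For alpha particle: λ₂ = h/√(2m₂KE) = 3.86 × 10^-13 m

Since λ ∝ 1/√m at constant kinetic energy, the lighter particle has the longer wavelength.

The electron has the longer de Broglie wavelength.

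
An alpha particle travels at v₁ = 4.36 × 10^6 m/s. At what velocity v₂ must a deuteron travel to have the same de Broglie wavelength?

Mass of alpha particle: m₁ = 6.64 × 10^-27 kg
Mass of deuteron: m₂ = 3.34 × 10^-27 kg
v₂ = 8.67 × 10^6 m/s

For equal de Broglie wavelengths: λ₁ = λ₂

h/(m₁v₁) = h/(m₂v₂)
m₁v₁ = m₂v₂
v₂ = v₁ · (m₁/m₂)

v₂ = 4.36 × 10^6 m/s × (6.64 × 10^-27 kg / 3.34 × 10^-27 kg)
v₂ = 8.67 × 10^6 m/s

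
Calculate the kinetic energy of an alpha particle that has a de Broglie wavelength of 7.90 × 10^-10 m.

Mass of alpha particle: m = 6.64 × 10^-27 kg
5.30 × 10^-23 J (or 3.31 × 10^-4 eV)

From λ = h/√(2mKE), we solve for KE:

λ² = h²/(2mKE)
KE = h²/(2mλ²)
KE = (6.626 × 10^-34 J·s)² / (2 × 6.64 × 10^-27 kg × (7.90 × 10^-10 m)²)
KE = 5.30 × 10^-23 J
KE = 3.31 × 10^-4 eV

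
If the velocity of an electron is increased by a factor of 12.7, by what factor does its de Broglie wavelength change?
The wavelength decreases by a factor of 12.7.

From λ = h/(mv), the wavelength is inversely proportional to velocity:

λ ∝ 1/v

If v → 12.7v, then λ → λ/12.7

When velocity is increased by a factor of 12.7, the wavelength decreases by a factor of 12.7.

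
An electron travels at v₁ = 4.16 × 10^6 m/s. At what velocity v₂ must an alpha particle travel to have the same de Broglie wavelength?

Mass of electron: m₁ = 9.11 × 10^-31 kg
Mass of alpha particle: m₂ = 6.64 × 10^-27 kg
v₂ = 5.71 × 10^2 m/s

For equal de Broglie wavelengths: λ₁ = λ₂

h/(m₁v₁) = h/(m₂v₂)
m₁v₁ = m₂v₂
v₂ = v₁ · (m₁/m₂)

v₂ = 4.16 × 10^6 m/s × (9.11 × 10^-31 kg / 6.64 × 10^-27 kg)
v₂ = 5.71 × 10^2 m/s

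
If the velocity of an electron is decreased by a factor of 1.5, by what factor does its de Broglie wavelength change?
The wavelength increases by a factor of 1.5.

From λ = h/(mv), the wavelength is inversely proportional to velocity:

λ ∝ 1/v

If v → v/1.5, then λ → 1.5λ

When velocity is decreased by a factor of 1.5, the wavelength increases by a factor of 1.5.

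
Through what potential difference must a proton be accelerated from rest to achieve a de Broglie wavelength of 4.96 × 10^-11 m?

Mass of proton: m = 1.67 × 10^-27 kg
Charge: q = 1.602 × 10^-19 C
3.34 × 10^-1 V

From λ = h/√(2mqV), we solve for V:

λ² = h²/(2mqV)
V = h²/(2mqλ²)
V = (6.626 × 10^-34 J·s)² / (2 × 1.67 × 10^-27 kg × 1.602 × 10^-19 C × (4.96 × 10^-11 m)²)
V = 3.34 × 10^-1 V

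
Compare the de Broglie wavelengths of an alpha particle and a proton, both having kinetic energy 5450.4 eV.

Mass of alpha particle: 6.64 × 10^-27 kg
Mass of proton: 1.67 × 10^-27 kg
The proton has the longer wavelength.

Using λ = h/√(2mKE):

For alpha particle: λ₁ = h/√(2m₁KE) = 1.95 × 10^-13 m
For proton: λ₂ = h/√(2m₂KE) = 3.88 × 10^-13 m

Since λ ∝ 1/√m at constant kinetic energy, the lighter particle has the longer wavelength.

The proton has the longer de Broglie wavelength.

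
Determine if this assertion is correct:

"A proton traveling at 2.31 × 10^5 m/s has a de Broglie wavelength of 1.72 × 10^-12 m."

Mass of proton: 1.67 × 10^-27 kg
True

The claim is correct.

Using λ = h/(mv):
λ = (6.626 × 10^-34 J·s) / (1.67 × 10^-27 kg × 2.31 × 10^5 m/s)
λ = 1.72 × 10^-12 m

This matches the claimed value.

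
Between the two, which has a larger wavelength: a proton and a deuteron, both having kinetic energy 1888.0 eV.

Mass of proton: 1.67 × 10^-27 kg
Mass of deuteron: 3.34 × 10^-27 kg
The proton has the longer wavelength.

Using λ = h/√(2mKE):

For proton: λ₁ = h/√(2m₁KE) = 6.59 × 10^-13 m
For deuteron: λ₂ = h/√(2m₂KE) = 4.66 × 10^-13 m

Since λ ∝ 1/√m at constant kinetic energy, the lighter particle has the longer wavelength.

The proton has the longer de Broglie wavelength.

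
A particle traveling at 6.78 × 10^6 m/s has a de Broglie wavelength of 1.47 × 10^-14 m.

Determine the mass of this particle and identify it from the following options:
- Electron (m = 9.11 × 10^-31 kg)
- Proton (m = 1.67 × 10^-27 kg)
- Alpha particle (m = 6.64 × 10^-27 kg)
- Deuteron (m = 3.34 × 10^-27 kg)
The particle is an alpha particle.

From λ = h/(mv), solve for mass:

m = h/(λv)
m = (6.626 × 10^-34 J·s) / (1.47 × 10^-14 m × 6.78 × 10^6 m/s)
m = 6.65 × 10^-27 kg

Comparing with the listed masses, this is closest to an alpha particle.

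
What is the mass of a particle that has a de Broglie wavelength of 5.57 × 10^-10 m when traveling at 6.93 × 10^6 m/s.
1.72 × 10^-31 kg

From the de Broglie relation λ = h/(mv), we solve for m:

m = h/(λv)
m = (6.626 × 10^-34 J·s) / (5.57 × 10^-10 m × 6.93 × 10^6 m/s)
m = 1.72 × 10^-31 kg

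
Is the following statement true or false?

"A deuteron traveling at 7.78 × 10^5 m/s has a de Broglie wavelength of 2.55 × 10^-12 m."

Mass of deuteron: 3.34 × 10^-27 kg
False

The claim is incorrect.

Using λ = h/(mv):
λ = (6.626 × 10^-34 J·s) / (3.34 × 10^-27 kg × 7.78 × 10^5 m/s)
λ = 2.55 × 10^-13 m

The actual wavelength differs from the claimed 2.55 × 10^-12 m.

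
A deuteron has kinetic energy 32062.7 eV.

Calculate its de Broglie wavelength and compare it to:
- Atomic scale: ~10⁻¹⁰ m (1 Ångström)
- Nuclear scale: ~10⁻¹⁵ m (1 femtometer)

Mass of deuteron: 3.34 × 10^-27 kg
λ = 1.13 × 10^-13 m, which is between nuclear and atomic scales.

Using λ = h/√(2mKE):

KE = 32062.7 eV = 5.137 × 10^-15 J

λ = h/√(2mKE)
λ = (6.626 × 10^-34 J·s) / √(2 × 3.34 × 10^-27 kg × 5.137 × 10^-15 J)
λ = 1.13 × 10^-13 m

Comparison:
- Atomic scale (10⁻¹⁰ m): λ is 0.0011× this size
- Nuclear scale (10⁻¹⁵ m): λ is 1.1e+02× this size

The wavelength is between nuclear and atomic scales.

This wavelength is appropriate for probing atomic structure but too large for nuclear physics experiments.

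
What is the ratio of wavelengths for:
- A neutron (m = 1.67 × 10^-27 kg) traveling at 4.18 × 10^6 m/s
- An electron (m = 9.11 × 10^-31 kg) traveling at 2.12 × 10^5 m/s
λ₁/λ₂ = 2.77 × 10^-5

Using λ = h/(mv):

λ₁ = h/(m₁v₁) = 9.49 × 10^-14 m
λ₂ = h/(m₂v₂) = 3.43 × 10^-9 m

Ratio λ₁/λ₂ = (m₂v₂)/(m₁v₁)
         = (9.11 × 10^-31 kg × 2.12 × 10^5 m/s) / (1.67 × 10^-27 kg × 4.18 × 10^6 m/s)
         = 2.77 × 10^-5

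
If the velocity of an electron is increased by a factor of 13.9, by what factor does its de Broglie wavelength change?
The wavelength decreases by a factor of 13.9.

From λ = h/(mv), the wavelength is inversely proportional to velocity:

λ ∝ 1/v

If v → 13.9v, then λ → λ/13.9

When velocity is increased by a factor of 13.9, the wavelength decreases by a factor of 13.9.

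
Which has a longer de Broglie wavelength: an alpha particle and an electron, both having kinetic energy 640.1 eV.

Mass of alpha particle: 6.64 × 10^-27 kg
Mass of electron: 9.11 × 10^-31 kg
The electron has the longer wavelength.

Using λ = h/√(2mKE):

For alpha particle: λ₁ = h/√(2m₁KE) = 5.68 × 10^-13 m
For electron: λ₂ = h/√(2m₂KE) = 4.85 × 10^-11 m

Since λ ∝ 1/√m at constant kinetic energy, the lighter particle has the longer wavelength.

The electron has the longer de Broglie wavelength.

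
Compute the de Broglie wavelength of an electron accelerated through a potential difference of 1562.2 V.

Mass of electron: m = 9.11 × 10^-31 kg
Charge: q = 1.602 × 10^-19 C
3.10 × 10^-11 m

When a particle is accelerated through voltage V, it gains kinetic energy KE = qV.

The de Broglie wavelength is then λ = h/√(2mqV):

λ = h/√(2mqV)
λ = (6.626 × 10^-34 J·s) / √(2 × 9.11 × 10^-31 kg × 1.602 × 10^-19 C × 1562.2 V)
λ = 3.10 × 10^-11 m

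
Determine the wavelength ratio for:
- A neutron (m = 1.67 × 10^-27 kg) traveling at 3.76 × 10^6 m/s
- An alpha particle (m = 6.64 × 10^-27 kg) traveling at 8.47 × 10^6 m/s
λ₁/λ₂ = 8.96

Using λ = h/(mv):

λ₁ = h/(m₁v₁) = 1.06 × 10^-13 m
λ₂ = h/(m₂v₂) = 1.18 × 10^-14 m

Ratio λ₁/λ₂ = (m₂v₂)/(m₁v₁)
         = (6.64 × 10^-27 kg × 8.47 × 10^6 m/s) / (1.67 × 10^-27 kg × 3.76 × 10^6 m/s)
         = 8.96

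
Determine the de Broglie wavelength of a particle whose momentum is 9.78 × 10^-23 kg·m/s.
6.78 × 10^-12 m

Using the de Broglie relation λ = h/p:

λ = h/p
λ = (6.626 × 10^-34 J·s) / (9.78 × 10^-23 kg·m/s)
λ = 6.78 × 10^-12 m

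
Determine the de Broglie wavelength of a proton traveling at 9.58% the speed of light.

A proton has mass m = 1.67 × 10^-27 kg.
1.38 × 10^-14 m

Using the de Broglie relation λ = h/(mv):

v = 9.58% × c = 2.872 × 10^7 m/s

λ = h/(mv)
λ = (6.626 × 10^-34 J·s) / (1.67 × 10^-27 kg × 2.872 × 10^7 m/s)
λ = 1.38 × 10^-14 m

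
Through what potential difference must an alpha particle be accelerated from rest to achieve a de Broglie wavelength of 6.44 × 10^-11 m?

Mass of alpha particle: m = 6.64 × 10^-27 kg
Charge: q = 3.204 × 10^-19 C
2.49 × 10^-2 V

From λ = h/√(2mqV), we solve for V:

λ² = h²/(2mqV)
V = h²/(2mqλ²)
V = (6.626 × 10^-34 J·s)² / (2 × 6.64 × 10^-27 kg × 3.204 × 10^-19 C × (6.44 × 10^-11 m)²)
V = 2.49 × 10^-2 V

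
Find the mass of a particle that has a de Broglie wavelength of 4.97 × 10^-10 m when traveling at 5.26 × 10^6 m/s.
2.53 × 10^-31 kg

From the de Broglie relation λ = h/(mv), we solve for m:

m = h/(λv)
m = (6.626 × 10^-34 J·s) / (4.97 × 10^-10 m × 5.26 × 10^6 m/s)
m = 2.53 × 10^-31 kg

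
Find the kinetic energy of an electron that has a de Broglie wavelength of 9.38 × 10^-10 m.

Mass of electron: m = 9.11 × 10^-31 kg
2.74 × 10^-19 J (or 1.71 eV)

From λ = h/√(2mKE), we solve for KE:

λ² = h²/(2mKE)
KE = h²/(2mλ²)
KE = (6.626 × 10^-34 J·s)² / (2 × 9.11 × 10^-31 kg × (9.38 × 10^-10 m)²)
KE = 2.74 × 10^-19 J
KE = 1.71 eV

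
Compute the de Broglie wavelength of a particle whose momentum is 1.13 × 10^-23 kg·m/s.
5.86 × 10^-11 m

Using the de Broglie relation λ = h/p:

λ = h/p
λ = (6.626 × 10^-34 J·s) / (1.13 × 10^-23 kg·m/s)
λ = 5.86 × 10^-11 m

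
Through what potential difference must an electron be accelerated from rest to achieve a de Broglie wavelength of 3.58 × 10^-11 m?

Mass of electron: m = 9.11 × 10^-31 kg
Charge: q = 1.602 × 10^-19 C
1.17 × 10^3 V

From λ = h/√(2mqV), we solve for V:

λ² = h²/(2mqV)
V = h²/(2mqλ²)
V = (6.626 × 10^-34 J·s)² / (2 × 9.11 × 10^-31 kg × 1.602 × 10^-19 C × (3.58 × 10^-11 m)²)
V = 1.17 × 10^3 V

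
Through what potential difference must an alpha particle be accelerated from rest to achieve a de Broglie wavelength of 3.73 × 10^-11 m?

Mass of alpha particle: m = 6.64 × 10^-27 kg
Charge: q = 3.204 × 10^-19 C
7.42 × 10^-2 V

From λ = h/√(2mqV), we solve for V:

λ² = h²/(2mqV)
V = h²/(2mqλ²)
V = (6.626 × 10^-34 J·s)² / (2 × 6.64 × 10^-27 kg × 3.204 × 10^-19 C × (3.73 × 10^-11 m)²)
V = 7.42 × 10^-2 V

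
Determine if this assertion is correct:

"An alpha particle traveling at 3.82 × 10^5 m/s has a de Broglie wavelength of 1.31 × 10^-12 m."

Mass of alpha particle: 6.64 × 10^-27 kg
False

The claim is incorrect.

Using λ = h/(mv):
λ = (6.626 × 10^-34 J·s) / (6.64 × 10^-27 kg × 3.82 × 10^5 m/s)
λ = 2.61 × 10^-13 m

The actual wavelength differs from the claimed 1.31 × 10^-12 m.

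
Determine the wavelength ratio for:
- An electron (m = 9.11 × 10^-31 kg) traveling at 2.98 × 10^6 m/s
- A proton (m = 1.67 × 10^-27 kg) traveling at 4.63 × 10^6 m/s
λ₁/λ₂ = 2.85 × 10^3

Using λ = h/(mv):

λ₁ = h/(m₁v₁) = 2.44 × 10^-10 m
λ₂ = h/(m₂v₂) = 8.57 × 10^-14 m

Ratio λ₁/λ₂ = (m₂v₂)/(m₁v₁)
         = (1.67 × 10^-27 kg × 4.63 × 10^6 m/s) / (9.11 × 10^-31 kg × 2.98 × 10^6 m/s)
         = 2.85 × 10^3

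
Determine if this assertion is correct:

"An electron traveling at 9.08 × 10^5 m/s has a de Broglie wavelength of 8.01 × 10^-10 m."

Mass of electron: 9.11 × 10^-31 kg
True

The claim is correct.

Using λ = h/(mv):
λ = (6.626 × 10^-34 J·s) / (9.11 × 10^-31 kg × 9.08 × 10^5 m/s)
λ = 8.01 × 10^-10 m

This matches the claimed value.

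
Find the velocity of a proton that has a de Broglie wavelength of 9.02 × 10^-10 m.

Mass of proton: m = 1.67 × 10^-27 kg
4.40 × 10^2 m/s

From the de Broglie relation λ = h/(mv), we solve for v:

v = h/(mλ)
v = (6.626 × 10^-34 J·s) / (1.67 × 10^-27 kg × 9.02 × 10^-10 m)
v = 4.40 × 10^2 m/s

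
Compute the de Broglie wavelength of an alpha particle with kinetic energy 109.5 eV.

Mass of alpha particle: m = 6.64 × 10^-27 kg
1.37 × 10^-12 m

Using λ = h/√(2mKE):

First convert KE to Joules: KE = 109.5 eV = 1.754 × 10^-17 J

λ = h/√(2mKE)
λ = (6.626 × 10^-34 J·s) / √(2 × 6.64 × 10^-27 kg × 1.754 × 10^-17 J)
λ = 1.37 × 10^-12 m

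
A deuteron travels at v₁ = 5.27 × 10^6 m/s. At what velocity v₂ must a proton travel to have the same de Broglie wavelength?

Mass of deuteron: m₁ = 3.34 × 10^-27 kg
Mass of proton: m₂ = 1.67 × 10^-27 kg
v₂ = 1.05 × 10^7 m/s

For equal de Broglie wavelengths: λ₁ = λ₂

h/(m₁v₁) = h/(m₂v₂)
m₁v₁ = m₂v₂
v₂ = v₁ · (m₁/m₂)

v₂ = 5.27 × 10^6 m/s × (3.34 × 10^-27 kg / 1.67 × 10^-27 kg)
v₂ = 1.05 × 10^7 m/s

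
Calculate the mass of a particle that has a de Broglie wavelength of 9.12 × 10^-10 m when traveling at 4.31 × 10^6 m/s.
1.69 × 10^-31 kg

From the de Broglie relation λ = h/(mv), we solve for m:

m = h/(λv)
m = (6.626 × 10^-34 J·s) / (9.12 × 10^-10 m × 4.31 × 10^6 m/s)
m = 1.69 × 10^-31 kg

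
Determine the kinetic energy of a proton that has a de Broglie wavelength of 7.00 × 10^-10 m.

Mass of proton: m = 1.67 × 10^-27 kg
2.68 × 10^-22 J (or 1.67 × 10^-3 eV)

From λ = h/√(2mKE), we solve for KE:

λ² = h²/(2mKE)
KE = h²/(2mλ²)
KE = (6.626 × 10^-34 J·s)² / (2 × 1.67 × 10^-27 kg × (7.00 × 10^-10 m)²)
KE = 2.68 × 10^-22 J
KE = 1.67 × 10^-3 eV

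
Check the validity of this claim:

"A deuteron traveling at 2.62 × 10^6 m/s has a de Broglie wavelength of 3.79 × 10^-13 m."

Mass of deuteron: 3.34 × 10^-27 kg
False

The claim is incorrect.

Using λ = h/(mv):
λ = (6.626 × 10^-34 J·s) / (3.34 × 10^-27 kg × 2.62 × 10^6 m/s)
λ = 7.57 × 10^-14 m

The actual wavelength differs from the claimed 3.79 × 10^-13 m.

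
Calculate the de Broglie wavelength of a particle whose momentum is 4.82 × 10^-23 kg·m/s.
1.37 × 10^-11 m

Using the de Broglie relation λ = h/p:

λ = h/p
λ = (6.626 × 10^-34 J·s) / (4.82 × 10^-23 kg·m/s)
λ = 1.37 × 10^-11 m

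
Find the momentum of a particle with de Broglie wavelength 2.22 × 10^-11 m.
2.98 × 10^-23 kg·m/s

From the de Broglie relation λ = h/p, we solve for p:

p = h/λ
p = (6.626 × 10^-34 J·s) / (2.22 × 10^-11 m)
p = 2.98 × 10^-23 kg·m/s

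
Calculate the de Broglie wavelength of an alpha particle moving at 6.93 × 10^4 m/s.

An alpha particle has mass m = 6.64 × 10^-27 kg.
1.44 × 10^-12 m

Using the de Broglie relation λ = h/(mv):

λ = h/(mv)
λ = (6.626 × 10^-34 J·s) / (6.64 × 10^-27 kg × 6.93 × 10^4 m/s)
λ = 1.44 × 10^-12 m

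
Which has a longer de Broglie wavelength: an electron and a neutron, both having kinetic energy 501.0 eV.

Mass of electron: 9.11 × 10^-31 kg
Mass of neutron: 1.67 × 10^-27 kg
The electron has the longer wavelength.

Using λ = h/√(2mKE):

For electron: λ₁ = h/√(2m₁KE) = 5.48 × 10^-11 m
For neutron: λ₂ = h/√(2m₂KE) = 1.28 × 10^-12 m

Since λ ∝ 1/√m at constant kinetic energy, the lighter particle has the longer wavelength.

The electron has the longer de Broglie wavelength.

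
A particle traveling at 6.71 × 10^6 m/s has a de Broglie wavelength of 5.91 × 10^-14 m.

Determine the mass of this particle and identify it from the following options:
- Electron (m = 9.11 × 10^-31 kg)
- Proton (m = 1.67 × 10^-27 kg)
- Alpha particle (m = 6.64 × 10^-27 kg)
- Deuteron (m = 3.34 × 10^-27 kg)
The particle is a proton.

From λ = h/(mv), solve for mass:

m = h/(λv)
m = (6.626 × 10^-34 J·s) / (5.91 × 10^-14 m × 6.71 × 10^6 m/s)
m = 1.67 × 10^-27 kg

Comparing with the listed masses, this is closest to a proton.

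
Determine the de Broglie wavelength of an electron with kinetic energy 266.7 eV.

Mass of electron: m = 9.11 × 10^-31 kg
7.51 × 10^-11 m

Using λ = h/√(2mKE):

First convert KE to Joules: KE = 266.7 eV = 4.273 × 10^-17 J

λ = h/√(2mKE)
λ = (6.626 × 10^-34 J·s) / √(2 × 9.11 × 10^-31 kg × 4.273 × 10^-17 J)
λ = 7.51 × 10^-11 m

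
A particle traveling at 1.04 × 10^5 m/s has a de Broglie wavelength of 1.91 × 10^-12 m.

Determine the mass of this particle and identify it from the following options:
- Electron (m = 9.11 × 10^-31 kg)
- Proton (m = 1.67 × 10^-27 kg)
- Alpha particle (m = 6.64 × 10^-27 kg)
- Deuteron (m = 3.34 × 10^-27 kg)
The particle is a deuteron.

From λ = h/(mv), solve for mass:

m = h/(λv)
m = (6.626 × 10^-34 J·s) / (1.91 × 10^-12 m × 1.04 × 10^5 m/s)
m = 3.34 × 10^-27 kg

Comparing with the listed masses, this is closest to a deuteron.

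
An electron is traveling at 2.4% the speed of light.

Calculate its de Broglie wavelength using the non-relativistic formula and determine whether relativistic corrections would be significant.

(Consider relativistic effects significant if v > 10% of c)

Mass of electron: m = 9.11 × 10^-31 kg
No, relativistic corrections are not needed.

Using the non-relativistic de Broglie formula λ = h/(mv):

v = 2.4% × c = 7.195 × 10^6 m/s

λ = h/(mv)
λ = (6.626 × 10^-34 J·s) / (9.11 × 10^-31 kg × 7.195 × 10^6 m/s)
λ = 1.01 × 10^-10 m

Since v = 2.4% of c < 10% of c, relativistic corrections are NOT significant and this non-relativistic result is a good approximation.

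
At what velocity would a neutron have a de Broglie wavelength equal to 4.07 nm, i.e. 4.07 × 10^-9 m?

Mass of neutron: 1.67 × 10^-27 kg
9.75 × 10^1 m/s

From λ = h/(mv), solve for v:

v = h/(mλ)
v = (6.626 × 10^-34 J·s) / (1.67 × 10^-27 kg × 4.07 × 10^-9 m)
v = 9.75 × 10^1 m/s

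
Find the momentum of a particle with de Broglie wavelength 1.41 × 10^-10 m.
4.70 × 10^-24 kg·m/s

From the de Broglie relation λ = h/p, we solve for p:

p = h/λ
p = (6.626 × 10^-34 J·s) / (1.41 × 10^-10 m)
p = 4.70 × 10^-24 kg·m/s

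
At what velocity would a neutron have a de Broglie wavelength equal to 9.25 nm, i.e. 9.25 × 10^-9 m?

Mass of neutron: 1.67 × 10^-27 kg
4.29 × 10^1 m/s

From λ = h/(mv), solve for v:

v = h/(mλ)
v = (6.626 × 10^-34 J·s) / (1.67 × 10^-27 kg × 9.25 × 10^-9 m)
v = 4.29 × 10^1 m/s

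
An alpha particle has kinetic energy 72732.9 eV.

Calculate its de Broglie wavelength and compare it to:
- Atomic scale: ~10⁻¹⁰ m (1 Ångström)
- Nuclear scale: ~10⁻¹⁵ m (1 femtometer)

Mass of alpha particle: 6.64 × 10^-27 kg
λ = 5.33 × 10^-14 m, which is between nuclear and atomic scales.

Using λ = h/√(2mKE):

KE = 72732.9 eV = 1.165 × 10^-14 J

λ = h/√(2mKE)
λ = (6.626 × 10^-34 J·s) / √(2 × 6.64 × 10^-27 kg × 1.165 × 10^-14 J)
λ = 5.33 × 10^-14 m

Comparison:
- Atomic scale (10⁻¹⁰ m): λ is 0.00053× this size
- Nuclear scale (10⁻¹⁵ m): λ is 53× this size

The wavelength is between nuclear and atomic scales.

This wavelength is appropriate for probing atomic structure but too large for nuclear physics experiments.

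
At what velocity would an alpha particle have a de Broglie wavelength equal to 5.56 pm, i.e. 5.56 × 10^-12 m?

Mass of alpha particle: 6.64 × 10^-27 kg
1.79 × 10^4 m/s

From λ = h/(mv), solve for v:

v = h/(mλ)
v = (6.626 × 10^-34 J·s) / (6.64 × 10^-27 kg × 5.56 × 10^-12 m)
v = 1.79 × 10^4 m/s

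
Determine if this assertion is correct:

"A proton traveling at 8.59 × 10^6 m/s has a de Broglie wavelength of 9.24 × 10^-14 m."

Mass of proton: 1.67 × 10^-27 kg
False

The claim is incorrect.

Using λ = h/(mv):
λ = (6.626 × 10^-34 J·s) / (1.67 × 10^-27 kg × 8.59 × 10^6 m/s)
λ = 4.62 × 10^-14 m

The actual wavelength differs from the claimed 9.24 × 10^-14 m.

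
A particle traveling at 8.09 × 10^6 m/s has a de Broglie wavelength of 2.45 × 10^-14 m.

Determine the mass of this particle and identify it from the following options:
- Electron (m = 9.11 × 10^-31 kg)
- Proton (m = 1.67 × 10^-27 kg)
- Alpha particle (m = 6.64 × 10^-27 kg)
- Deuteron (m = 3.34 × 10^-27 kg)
The particle is a deuteron.

From λ = h/(mv), solve for mass:

m = h/(λv)
m = (6.626 × 10^-34 J·s) / (2.45 × 10^-14 m × 8.09 × 10^6 m/s)
m = 3.34 × 10^-27 kg

Comparing with the listed masses, this is closest to a deuteron.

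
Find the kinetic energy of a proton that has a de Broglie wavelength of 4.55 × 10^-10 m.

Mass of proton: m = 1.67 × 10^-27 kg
6.35 × 10^-22 J (or 3.96 × 10^-3 eV)

From λ = h/√(2mKE), we solve for KE:

λ² = h²/(2mKE)
KE = h²/(2mλ²)
KE = (6.626 × 10^-34 J·s)² / (2 × 1.67 × 10^-27 kg × (4.55 × 10^-10 m)²)
KE = 6.35 × 10^-22 J
KE = 3.96 × 10^-3 eV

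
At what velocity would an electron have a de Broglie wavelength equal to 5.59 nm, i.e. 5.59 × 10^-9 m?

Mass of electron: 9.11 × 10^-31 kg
1.30 × 10^5 m/s

From λ = h/(mv), solve for v:

v = h/(mλ)
v = (6.626 × 10^-34 J·s) / (9.11 × 10^-31 kg × 5.59 × 10^-9 m)
v = 1.30 × 10^5 m/s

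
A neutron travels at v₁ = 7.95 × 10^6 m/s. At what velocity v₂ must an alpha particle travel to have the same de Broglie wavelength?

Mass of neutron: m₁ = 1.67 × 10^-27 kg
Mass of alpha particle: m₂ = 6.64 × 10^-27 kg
v₂ = 2.00 × 10^6 m/s

For equal de Broglie wavelengths: λ₁ = λ₂

h/(m₁v₁) = h/(m₂v₂)
m₁v₁ = m₂v₂
v₂ = v₁ · (m₁/m₂)

v₂ = 7.95 × 10^6 m/s × (1.67 × 10^-27 kg / 6.64 × 10^-27 kg)
v₂ = 2.00 × 10^6 m/s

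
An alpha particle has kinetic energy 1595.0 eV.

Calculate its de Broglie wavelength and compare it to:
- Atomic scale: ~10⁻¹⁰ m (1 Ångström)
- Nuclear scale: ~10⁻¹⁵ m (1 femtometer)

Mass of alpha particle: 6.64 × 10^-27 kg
λ = 3.60 × 10^-13 m, which is between nuclear and atomic scales.

Using λ = h/√(2mKE):

KE = 1595.0 eV = 2.555 × 10^-16 J

λ = h/√(2mKE)
λ = (6.626 × 10^-34 J·s) / √(2 × 6.64 × 10^-27 kg × 2.555 × 10^-16 J)
λ = 3.60 × 10^-13 m

Comparison:
- Atomic scale (10⁻¹⁰ m): λ is 0.0036× this size
- Nuclear scale (10⁻¹⁵ m): λ is 3.6e+02× this size

The wavelength is between nuclear and atomic scales.

This wavelength is appropriate for probing atomic structure but too large for nuclear physics experiments.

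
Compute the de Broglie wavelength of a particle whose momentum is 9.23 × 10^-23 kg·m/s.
7.18 × 10^-12 m

Using the de Broglie relation λ = h/p:

λ = h/p
λ = (6.626 × 10^-34 J·s) / (9.23 × 10^-23 kg·m/s)
λ = 7.18 × 10^-12 m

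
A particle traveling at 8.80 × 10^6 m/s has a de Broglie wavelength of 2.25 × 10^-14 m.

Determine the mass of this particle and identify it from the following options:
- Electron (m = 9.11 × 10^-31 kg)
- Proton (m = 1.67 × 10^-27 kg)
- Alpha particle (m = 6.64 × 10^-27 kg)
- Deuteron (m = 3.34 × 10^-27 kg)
The particle is a deuteron.

From λ = h/(mv), solve for mass:

m = h/(λv)
m = (6.626 × 10^-34 J·s) / (2.25 × 10^-14 m × 8.80 × 10^6 m/s)
m = 3.35 × 10^-27 kg

Comparing with the listed masses, this is closest to a deuteron.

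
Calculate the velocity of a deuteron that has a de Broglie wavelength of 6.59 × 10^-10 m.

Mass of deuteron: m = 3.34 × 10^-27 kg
3.01 × 10^2 m/s

From the de Broglie relation λ = h/(mv), we solve for v:

v = h/(mλ)
v = (6.626 × 10^-34 J·s) / (3.34 × 10^-27 kg × 6.59 × 10^-10 m)
v = 3.01 × 10^2 m/s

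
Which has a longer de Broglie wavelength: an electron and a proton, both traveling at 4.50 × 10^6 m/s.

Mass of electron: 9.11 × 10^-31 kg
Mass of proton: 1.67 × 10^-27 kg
The electron has the longer wavelength.

Using λ = h/(mv), since both particles have the same velocity, the wavelength depends only on mass.

For electron: λ₁ = h/(m₁v) = 1.62 × 10^-10 m
For proton: λ₂ = h/(m₂v) = 8.82 × 10^-14 m

Since λ ∝ 1/m at constant velocity, the lighter particle has the longer wavelength.

The electron has the longer de Broglie wavelength.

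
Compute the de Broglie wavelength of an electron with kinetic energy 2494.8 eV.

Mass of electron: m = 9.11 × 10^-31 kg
2.46 × 10^-11 m

Using λ = h/√(2mKE):

First convert KE to Joules: KE = 2494.8 eV = 3.997 × 10^-16 J

λ = h/√(2mKE)
λ = (6.626 × 10^-34 J·s) / √(2 × 9.11 × 10^-31 kg × 3.997 × 10^-16 J)
λ = 2.46 × 10^-11 m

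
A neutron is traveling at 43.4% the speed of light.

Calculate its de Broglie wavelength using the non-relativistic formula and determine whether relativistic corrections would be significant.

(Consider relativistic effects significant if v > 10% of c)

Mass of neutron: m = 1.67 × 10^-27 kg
Yes, relativistic corrections are needed.

Using the non-relativistic de Broglie formula λ = h/(mv):

v = 43.4% × c = 1.301 × 10^8 m/s

λ = h/(mv)
λ = (6.626 × 10^-34 J·s) / (1.67 × 10^-27 kg × 1.301 × 10^8 m/s)
λ = 3.05 × 10^-15 m

Since v = 43.4% of c > 10% of c, relativistic corrections ARE significant and the actual wavelength would differ from this non-relativistic estimate.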